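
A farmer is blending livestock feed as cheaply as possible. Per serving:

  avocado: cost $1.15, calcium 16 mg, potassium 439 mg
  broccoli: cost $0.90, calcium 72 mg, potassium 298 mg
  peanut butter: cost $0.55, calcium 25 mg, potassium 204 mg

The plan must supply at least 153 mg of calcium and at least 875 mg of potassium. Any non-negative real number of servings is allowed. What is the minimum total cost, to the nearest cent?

An LP optimum is at a vertex; with two nutrient constraints at most two foods are used. Check each candidate.
avocado only: max(153/16, 875/439) = 9.562 servings → $11.00.
broccoli only: max(153/72, 875/298) = 2.936 servings → $2.64.
peanut butter only: max(153/25, 875/204) = 6.12 servings → $3.37.
avocado + broccoli with both tight: 0.6485 servings and 1.981 servings → $2.53.
avocado + peanut butter with both targets exact would need a negative amount; discard.
broccoli + peanut butter with both tight: 1.29 servings and 2.405 servings → $2.48.
So the least-cost plan costs $2.48.

$2.48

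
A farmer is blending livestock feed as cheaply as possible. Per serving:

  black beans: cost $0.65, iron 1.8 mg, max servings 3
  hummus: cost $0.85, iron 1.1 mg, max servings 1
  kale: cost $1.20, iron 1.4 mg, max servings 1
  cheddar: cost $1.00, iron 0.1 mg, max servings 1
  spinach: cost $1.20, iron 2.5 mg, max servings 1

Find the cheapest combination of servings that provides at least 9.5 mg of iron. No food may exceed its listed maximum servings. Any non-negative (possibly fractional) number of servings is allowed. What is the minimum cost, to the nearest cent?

$4.43

Cost per mg of iron: black beans $0.3611, spinach $0.4800, hummus $0.7727, kale $0.8571, cheddar $10.0000.
Take 3 servings of black beans: +5.4 mg iron for $1.95 (total $1.95, still need 4.1 mg).
Take 1 serving of spinach: +2.5 mg iron for $1.20 (total $3.15, still need 1.6 mg).
Take 1 serving of hummus: +1.1 mg iron for $0.85 (total $4.00, still need 0.5 mg).
Take 0.3571 servings of kale: +0.5 mg iron for $0.43 (total $4.43, still need 0.0 mg).
Greedy by cheapest-per-mg is optimal for a single linear constraint, so the minimum cost is $4.43.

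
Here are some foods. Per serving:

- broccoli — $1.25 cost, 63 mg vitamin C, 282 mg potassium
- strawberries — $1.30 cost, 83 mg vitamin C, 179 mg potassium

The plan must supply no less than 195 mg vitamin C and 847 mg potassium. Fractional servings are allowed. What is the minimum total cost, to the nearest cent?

At the optimum either one food covers both requirements or two foods hit both targets exactly; no other combination can be cheaper.
broccoli only: max(195/63, 847/282) = 3.095 servings → $3.87.
strawberries only: max(195/83, 847/179) = 4.732 servings → $6.15.
broccoli + strawberries with both tight: 2.918 servings and 0.1343 servings → $3.82.
Cheapest feasible corner: $3.82.

$3.82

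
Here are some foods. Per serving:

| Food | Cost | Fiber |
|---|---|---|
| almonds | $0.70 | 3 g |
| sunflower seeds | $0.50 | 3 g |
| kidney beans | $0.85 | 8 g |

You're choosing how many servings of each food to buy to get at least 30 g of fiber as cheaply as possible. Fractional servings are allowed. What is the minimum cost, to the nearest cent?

$3.19

Cost per g of fiber: kidney beans $0.1062, sunflower seeds $0.1667, almonds $0.2333.
With no serving limits, use only kidney beans: 30 g / 8 g = 3.75 servings × $0.85 = $3.19.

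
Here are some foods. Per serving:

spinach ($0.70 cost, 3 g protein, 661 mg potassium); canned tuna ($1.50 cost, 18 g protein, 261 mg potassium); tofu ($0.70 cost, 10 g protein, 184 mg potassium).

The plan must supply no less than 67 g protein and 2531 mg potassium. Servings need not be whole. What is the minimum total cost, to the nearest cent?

$5.74

An LP optimum is at a vertex; with two nutrient constraints at most two foods are used. Check each candidate.
spinach only: max(67/3, 2531/661) = 22.33 servings → $15.63.
canned tuna only: max(67/18, 2531/261) = 9.697 servings → $14.55.
tofu only: max(67/10, 2531/184) = 13.76 servings → $9.63.
spinach + canned tuna with both tight: 2.526 servings and 3.301 servings → $6.72.
spinach + tofu with both tight: 2.143 servings and 6.057 servings → $5.74.
canned tuna + tofu: intersection lies outside the first quadrant.
Cheapest feasible corner: $5.74.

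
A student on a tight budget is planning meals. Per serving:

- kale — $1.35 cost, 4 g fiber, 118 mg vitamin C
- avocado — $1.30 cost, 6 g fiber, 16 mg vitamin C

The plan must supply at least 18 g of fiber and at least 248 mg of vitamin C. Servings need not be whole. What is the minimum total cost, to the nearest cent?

$4.80

Minimising a linear cost over {fiber ≥ 18, vitamin C ≥ 248, servings ≥ 0} — the optimum is at a vertex, using one or two foods.
kale only: max(18/4, 248/118) = 4.5 servings → $6.08.
avocado only: max(18/6, 248/16) = 15.5 servings → $20.15.
kale + avocado with both tight: 1.863 servings and 1.758 servings → $4.80.
So the least-cost plan costs $4.80.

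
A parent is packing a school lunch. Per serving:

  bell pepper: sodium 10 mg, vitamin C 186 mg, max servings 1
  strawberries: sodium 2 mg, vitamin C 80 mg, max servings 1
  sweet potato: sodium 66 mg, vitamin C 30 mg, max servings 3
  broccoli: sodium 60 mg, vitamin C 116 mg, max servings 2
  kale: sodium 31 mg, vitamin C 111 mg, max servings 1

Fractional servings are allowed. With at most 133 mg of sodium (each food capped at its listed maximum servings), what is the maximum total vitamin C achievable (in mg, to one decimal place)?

Vitamin C per mg sodium: strawberries 40, bell pepper 18.6, kale 3.581, broccoli 1.933, sweet potato 0.4545.
Take 1 serving of strawberries: uses 2 mg sodium, +80.0 mg vitamin C (running total 80.0 mg).
Take 1 serving of bell pepper: uses 10 mg sodium, +186.0 mg vitamin C (running total 266.0 mg).
Take 1 serving of kale: uses 31 mg sodium, +111.0 mg vitamin C (running total 377.0 mg).
Take 1.5 servings of broccoli: uses 90 mg sodium, +174.0 mg vitamin C (running total 551.0 mg).
Filling greedily by vitamin C-per-mg sodium is optimal for one linear limit, giving 551.0 mg.

551.0 mg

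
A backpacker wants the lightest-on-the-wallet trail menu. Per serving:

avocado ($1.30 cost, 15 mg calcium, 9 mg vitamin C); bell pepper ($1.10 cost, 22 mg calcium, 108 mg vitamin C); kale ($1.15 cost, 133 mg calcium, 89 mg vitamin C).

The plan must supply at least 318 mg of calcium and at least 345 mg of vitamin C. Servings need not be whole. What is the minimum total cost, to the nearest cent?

Two binding constraints pin down two serving amounts, so the optimal mix uses at most two foods. The candidates are each food alone (scaled to the tighter of calcium/vitamin C) and each pair with both constraints tight.
avocado only: max(318/15, 345/9) = 38.33 servings → $49.83.
bell pepper only: max(318/22, 345/108) = 14.45 servings → $15.90.
kale only: max(318/133, 345/89) = 3.876 servings → $4.46.
avocado + bell pepper with both tight: 18.81 servings and 1.627 servings → $26.25.
avocado + kale with both targets exact would need a negative amount; discard.
bell pepper + kale with both tight: 1.417 servings and 2.157 servings → $4.04.
The minimum over all feasible corners is $4.04.

$4.04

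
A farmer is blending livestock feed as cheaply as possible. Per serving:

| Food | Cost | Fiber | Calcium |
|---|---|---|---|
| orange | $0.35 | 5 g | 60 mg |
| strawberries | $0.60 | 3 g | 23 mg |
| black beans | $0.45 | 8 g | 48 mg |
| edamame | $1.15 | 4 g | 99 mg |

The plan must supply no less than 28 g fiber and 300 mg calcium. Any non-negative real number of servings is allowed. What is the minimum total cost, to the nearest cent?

$1.88

For a min-cost LP with two ≥-constraints, a basic feasible solution has at most two positive variables.
orange only: max(28/5, 300/60) = 5.6 servings → $1.96.
strawberries only: max(28/3, 300/23) = 13.04 servings → $7.83.
black beans only: max(28/8, 300/48) = 6.25 servings → $2.81.
edamame only: max(28/4, 300/99) = 7 servings → $8.05.
orange + strawberries with both tight: 3.938 servings and 2.769 servings → $3.04.
orange + black beans with both tight: 4.4 servings and 0.75 servings → $1.88.
orange + edamame with both targets exact would need a negative amount; discard.
strawberries + black beans: the both-tight solution has a negative serving — not a feasible corner.
strawberries + edamame with both tight: 7.668 servings and 1.249 servings → $6.04.
black beans + edamame with both tight: 2.62 servings and 1.76 servings → $3.20.
So the least-cost plan costs $1.88.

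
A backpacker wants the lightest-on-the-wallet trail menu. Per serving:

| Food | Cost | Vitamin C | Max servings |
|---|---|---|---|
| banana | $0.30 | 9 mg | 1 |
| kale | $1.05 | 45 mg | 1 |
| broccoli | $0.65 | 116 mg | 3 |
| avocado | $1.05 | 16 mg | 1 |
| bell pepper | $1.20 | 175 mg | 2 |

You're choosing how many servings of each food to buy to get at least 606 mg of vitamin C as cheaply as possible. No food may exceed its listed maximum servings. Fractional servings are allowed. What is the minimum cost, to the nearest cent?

Cost per mg of vitamin C: broccoli $0.0056, bell pepper $0.0069, kale $0.0233, banana $0.0333, avocado $0.0656.
Take 3 servings of broccoli: +348.0 mg vitamin C for $1.95 (total $1.95, still need 258.0 mg).
Take 1.474 servings of bell pepper: +258.0 mg vitamin C for $1.77 (total $3.72, still need 0.0 mg).
Filling from the cheapest source first is optimal under one linear minimum: $3.72.

$3.72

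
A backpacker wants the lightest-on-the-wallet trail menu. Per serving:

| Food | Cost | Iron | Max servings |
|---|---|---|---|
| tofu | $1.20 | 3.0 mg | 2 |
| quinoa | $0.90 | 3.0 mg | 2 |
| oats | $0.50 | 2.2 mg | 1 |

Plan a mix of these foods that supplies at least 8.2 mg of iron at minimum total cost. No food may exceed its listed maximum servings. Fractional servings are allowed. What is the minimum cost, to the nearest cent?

$2.30

Cost per mg of iron: oats $0.2273, quinoa $0.3000, tofu $0.4000.
Take 1 serving of oats: +2.2 mg iron for $0.50 (total $0.50, still need 6.0 mg).
Take 2 servings of quinoa: +6.0 mg iron for $1.80 (total $2.30, still need 0.0 mg).
Greedy by cheapest-per-mg is optimal for a single linear constraint, so the minimum cost is $2.30.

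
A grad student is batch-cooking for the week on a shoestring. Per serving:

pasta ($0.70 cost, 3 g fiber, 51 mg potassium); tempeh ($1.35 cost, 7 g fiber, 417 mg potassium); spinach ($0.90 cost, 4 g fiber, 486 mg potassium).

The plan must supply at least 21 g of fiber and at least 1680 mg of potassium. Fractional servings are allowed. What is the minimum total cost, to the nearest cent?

$4.27

This is a tiny linear program; its minimum lies at a vertex of the feasible set. List the vertices and price them.
pasta only: max(21/3, 1680/51) = 32.94 servings → $23.06.
tempeh only: max(21/7, 1680/417) = 4.029 servings → $5.44.
spinach only: max(21/4, 1680/486) = 5.25 servings → $4.72.
pasta + tempeh: the both-tight solution has a negative serving — not a feasible corner.
pasta + spinach with both tight: 2.78 servings and 3.165 servings → $4.79.
tempeh + spinach with both tight: 2.01 servings and 1.732 servings → $4.27.
The minimum over all feasible corners is $4.27.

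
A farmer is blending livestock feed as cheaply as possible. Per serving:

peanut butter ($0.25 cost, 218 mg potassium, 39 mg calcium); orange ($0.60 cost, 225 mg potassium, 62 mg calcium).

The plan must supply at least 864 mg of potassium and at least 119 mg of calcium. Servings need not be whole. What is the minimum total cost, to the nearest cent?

$0.99

This is a tiny linear program; its minimum lies at a vertex of the feasible set. List the vertices and price them.
peanut butter only: max(864/218, 119/39) = 3.963 servings → $0.99.
orange only: max(864/225, 119/62) = 3.84 servings → $2.30.
peanut butter + orange: the both-tight solution has a negative serving — not a feasible corner.
Cheapest feasible corner: $0.99.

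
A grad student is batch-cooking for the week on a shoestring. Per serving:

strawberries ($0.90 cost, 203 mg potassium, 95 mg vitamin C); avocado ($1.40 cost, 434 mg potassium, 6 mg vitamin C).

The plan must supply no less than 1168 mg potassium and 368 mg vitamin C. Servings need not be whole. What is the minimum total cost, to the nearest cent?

At the optimum either one food covers both requirements or two foods hit both targets exactly; no other combination can be cheaper.
strawberries only: max(1168/203, 368/95) = 5.754 servings → $5.18.
avocado only: max(1168/434, 368/6) = 61.33 servings → $85.87.
strawberries + avocado with both tight: 3.816 servings and 0.9061 servings → $4.70.
The minimum over all feasible corners is $4.70.

$4.70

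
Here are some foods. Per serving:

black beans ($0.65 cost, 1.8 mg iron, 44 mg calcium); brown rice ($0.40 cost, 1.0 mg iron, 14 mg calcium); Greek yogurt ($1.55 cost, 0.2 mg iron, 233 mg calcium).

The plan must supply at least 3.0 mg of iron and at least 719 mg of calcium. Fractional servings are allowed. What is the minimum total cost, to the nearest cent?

With two linear requirements the optimum uses one or two foods; enumerate the corners.
black beans only: max(3.0/1.8, 719/44) = 16.34 servings → $10.62.
brown rice only: max(3.0/1.0, 719/14) = 51.36 servings → $20.54.
Greek yogurt only: max(3.0/0.2, 719/233) = 15 servings → $23.25.
black beans + brown rice with both targets exact would need a negative amount; discard.
black beans + Greek yogurt with both tight: 1.352 servings and 2.83 servings → $5.27.
brown rice + Greek yogurt with both tight: 2.412 servings and 2.941 servings → $5.52.
So the least-cost plan costs $5.27.

$5.27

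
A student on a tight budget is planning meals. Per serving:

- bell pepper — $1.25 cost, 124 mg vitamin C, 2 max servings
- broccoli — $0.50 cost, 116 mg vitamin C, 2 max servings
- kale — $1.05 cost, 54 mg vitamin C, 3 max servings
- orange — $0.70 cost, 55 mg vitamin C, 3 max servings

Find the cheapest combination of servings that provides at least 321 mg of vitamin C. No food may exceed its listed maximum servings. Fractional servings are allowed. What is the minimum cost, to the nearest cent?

$1.90

Cost per mg of vitamin C: broccoli $0.0043, bell pepper $0.0101, orange $0.0127, kale $0.0194.
Take 2 servings of broccoli: +232.0 mg vitamin C for $1.00 (total $1.00, still need 89.0 mg).
Take 0.7177 servings of bell pepper: +89.0 mg vitamin C for $0.90 (total $1.90, still need 0.0 mg).
Greedy by cheapest-per-mg is optimal for a single linear constraint, so the minimum cost is $1.90.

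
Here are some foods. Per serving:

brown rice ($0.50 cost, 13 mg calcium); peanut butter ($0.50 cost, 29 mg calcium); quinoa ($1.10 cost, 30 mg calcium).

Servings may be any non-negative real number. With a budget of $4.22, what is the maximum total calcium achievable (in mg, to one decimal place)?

Calcium per dollar: peanut butter 58, quinoa 27.27, brown rice 26.
With no serving limits, spend the whole cost allowance on peanut butter: $4.22 / $0.50 × 29 mg = 244.8 mg.

244.8 mg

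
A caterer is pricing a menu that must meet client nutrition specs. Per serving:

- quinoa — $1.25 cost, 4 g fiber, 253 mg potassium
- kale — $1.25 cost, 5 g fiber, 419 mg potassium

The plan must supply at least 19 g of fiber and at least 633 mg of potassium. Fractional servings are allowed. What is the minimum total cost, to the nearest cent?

For a min-cost LP with two ≥-constraints, a basic feasible solution has at most two positive variables.
quinoa only: max(19/4, 633/253) = 4.75 servings → $5.94.
kale only: max(19/5, 633/419) = 3.8 servings → $4.75.
quinoa + kale: the both-tight solution has a negative serving — not a feasible corner.
The minimum over all feasible corners is $4.75.

$4.75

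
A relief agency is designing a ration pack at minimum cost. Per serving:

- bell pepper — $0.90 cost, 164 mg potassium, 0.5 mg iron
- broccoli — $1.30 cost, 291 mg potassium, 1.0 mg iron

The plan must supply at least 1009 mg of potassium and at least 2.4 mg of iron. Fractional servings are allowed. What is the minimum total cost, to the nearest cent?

bell pepper only: max(1009/164, 2.4/0.5) = 6.152 servings → $5.54.
broccoli only: max(1009/291, 2.4/1.0) = 3.467 servings → $4.51.
bell pepper + broccoli with both targets exact would need a negative amount; discard.
So the least-cost plan costs $4.51.

$4.51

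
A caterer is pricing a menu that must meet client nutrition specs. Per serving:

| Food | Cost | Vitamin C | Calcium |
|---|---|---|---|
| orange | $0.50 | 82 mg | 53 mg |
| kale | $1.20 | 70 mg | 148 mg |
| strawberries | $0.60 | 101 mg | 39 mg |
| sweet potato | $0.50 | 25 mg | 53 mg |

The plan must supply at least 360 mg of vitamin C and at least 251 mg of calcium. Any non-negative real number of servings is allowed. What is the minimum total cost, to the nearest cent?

With two linear requirements the optimum uses one or two foods; enumerate the corners.
orange only: max(360/82, 251/53) = 4.736 servings → $2.37.
kale only: max(360/70, 251/148) = 5.143 servings → $6.17.
strawberries only: max(360/101, 251/39) = 6.436 servings → $3.86.
sweet potato only: max(360/25, 251/53) = 14.4 servings → $7.20.
orange + kale with both tight: 4.238 servings and 0.1783 servings → $2.33.
orange + strawberries: the both-tight solution has a negative serving — not a feasible corner.
orange + sweet potato with both tight: 4.239 servings and 0.4972 servings → $2.37.
kale + strawberries with both tight: 0.9258 servings and 2.923 servings → $2.86.
kale + sweet potato with both targets exact would need a negative amount; discard.
strawberries + sweet potato with both tight: 2.925 servings and 2.584 servings → $3.05.
The minimum over all feasible corners is $2.33.

$2.33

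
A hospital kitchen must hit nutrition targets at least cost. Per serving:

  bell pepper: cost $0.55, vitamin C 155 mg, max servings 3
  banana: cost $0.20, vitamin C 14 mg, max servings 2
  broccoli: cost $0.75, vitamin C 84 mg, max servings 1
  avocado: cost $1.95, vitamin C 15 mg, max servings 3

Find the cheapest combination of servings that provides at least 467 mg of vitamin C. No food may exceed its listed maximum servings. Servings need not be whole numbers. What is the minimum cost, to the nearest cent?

$1.67

Cost per mg of vitamin C: bell pepper $0.0035, broccoli $0.0089, banana $0.0143, avocado $0.1300.
Take 3 servings of bell pepper: +465.0 mg vitamin C for $1.65 (total $1.65, still need 2.0 mg).
Take 0.02381 servings of broccoli: +2.0 mg vitamin C for $0.02 (total $1.67, still need 0.0 mg).
Filling from the cheapest source first is optimal under one linear minimum: $1.67.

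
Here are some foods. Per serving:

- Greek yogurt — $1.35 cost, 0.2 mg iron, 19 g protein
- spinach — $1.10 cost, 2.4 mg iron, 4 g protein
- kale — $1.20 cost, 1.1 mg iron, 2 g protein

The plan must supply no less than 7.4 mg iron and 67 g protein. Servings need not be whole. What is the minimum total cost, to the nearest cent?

Greek yogurt only: max(7.4/0.2, 67/19) = 37 servings → $49.95.
spinach only: max(7.4/2.4, 67/4) = 16.75 servings → $18.43.
kale only: max(7.4/1.1, 67/2) = 33.5 servings → $40.20.
Greek yogurt + spinach with both tight: 2.929 servings and 2.839 servings → $7.08.
Greek yogurt + kale with both tight: 2.873 servings and 6.205 servings → $11.32.
spinach + kale: the both-tight solution has a negative serving — not a feasible corner.
So the least-cost plan costs $7.08.

$7.08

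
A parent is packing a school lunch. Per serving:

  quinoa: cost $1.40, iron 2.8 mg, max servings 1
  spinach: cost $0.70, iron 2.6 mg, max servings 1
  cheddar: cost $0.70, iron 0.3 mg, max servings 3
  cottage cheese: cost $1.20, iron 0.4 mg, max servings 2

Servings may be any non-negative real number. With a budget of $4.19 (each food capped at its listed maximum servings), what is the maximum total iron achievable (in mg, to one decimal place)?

Iron per dollar: spinach 3.714, quinoa 2, cheddar 0.4286, cottage cheese 0.3333.
Take 1 serving of spinach: spends $0.70, +2.6 mg iron (running total 2.6 mg).
Take 1 serving of quinoa: spends $1.40, +2.8 mg iron (running total 5.4 mg).
Take 2.986 servings of cheddar: spends $2.09, +0.9 mg iron (running total 6.3 mg).
Filling greedily by iron-per-dollar is optimal for one linear limit, giving 6.3 mg.

6.3 mg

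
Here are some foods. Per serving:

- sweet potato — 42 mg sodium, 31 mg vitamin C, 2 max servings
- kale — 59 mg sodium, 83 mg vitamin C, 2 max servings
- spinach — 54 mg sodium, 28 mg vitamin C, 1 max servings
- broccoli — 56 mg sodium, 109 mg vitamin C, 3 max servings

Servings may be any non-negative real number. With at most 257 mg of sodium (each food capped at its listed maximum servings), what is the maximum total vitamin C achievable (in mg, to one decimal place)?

Vitamin C per mg sodium: broccoli 1.946, kale 1.407, sweet potato 0.7381, spinach 0.5185.
Take 3 servings of broccoli: uses 168 mg sodium, +327.0 mg vitamin C (running total 327.0 mg).
Take 1.508 servings of kale: uses 89 mg sodium, +125.2 mg vitamin C (running total 452.2 mg).
Greedy by best ratio exhausts the sodium allowance optimally: 452.2 mg.

452.2 mg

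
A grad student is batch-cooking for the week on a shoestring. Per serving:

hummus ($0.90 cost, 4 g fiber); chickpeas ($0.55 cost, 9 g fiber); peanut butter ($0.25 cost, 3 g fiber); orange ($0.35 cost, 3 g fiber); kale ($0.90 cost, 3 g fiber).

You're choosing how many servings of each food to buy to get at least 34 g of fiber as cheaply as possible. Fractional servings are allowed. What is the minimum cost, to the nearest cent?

Cost per g of fiber: chickpeas $0.0611, peanut butter $0.0833, orange $0.1167, hummus $0.2250, kale $0.3000.
With no serving limits, use only chickpeas: 34 g / 9 g = 3.778 servings × $0.55 = $2.08.

$2.08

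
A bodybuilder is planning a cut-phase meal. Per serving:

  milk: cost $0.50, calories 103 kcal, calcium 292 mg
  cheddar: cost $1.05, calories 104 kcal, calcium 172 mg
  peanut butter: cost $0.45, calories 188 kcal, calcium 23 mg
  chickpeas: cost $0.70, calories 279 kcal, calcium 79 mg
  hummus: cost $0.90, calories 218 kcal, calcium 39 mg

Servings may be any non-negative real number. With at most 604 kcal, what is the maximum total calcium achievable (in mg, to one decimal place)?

1712.3 mg

Calcium per kcal: milk 2.835, cheddar 1.654, chickpeas 0.2832, hummus 0.1789, peanut butter 0.1223.
With no serving limits, spend the whole calories allowance on milk: 604 kcal / 103 kcal × 292 mg = 1712.3 mg.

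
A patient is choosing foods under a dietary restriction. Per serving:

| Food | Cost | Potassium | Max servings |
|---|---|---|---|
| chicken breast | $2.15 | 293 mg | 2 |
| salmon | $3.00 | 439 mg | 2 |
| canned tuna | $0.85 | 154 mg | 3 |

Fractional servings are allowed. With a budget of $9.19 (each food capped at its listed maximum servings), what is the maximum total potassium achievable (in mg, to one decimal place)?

1427.2 mg

Potassium per dollar: canned tuna 181.2, salmon 146.3, chicken breast 136.3.
Take 3 servings of canned tuna: spends $2.55, +462.0 mg potassium (running total 462.0 mg).
Take 2 servings of salmon: spends $6.00, +878.0 mg potassium (running total 1340.0 mg).
Take 0.2977 servings of chicken breast: spends $0.64, +87.2 mg potassium (running total 1427.2 mg).
Greedy by best ratio exhausts the cost allowance optimally: 1427.2 mg.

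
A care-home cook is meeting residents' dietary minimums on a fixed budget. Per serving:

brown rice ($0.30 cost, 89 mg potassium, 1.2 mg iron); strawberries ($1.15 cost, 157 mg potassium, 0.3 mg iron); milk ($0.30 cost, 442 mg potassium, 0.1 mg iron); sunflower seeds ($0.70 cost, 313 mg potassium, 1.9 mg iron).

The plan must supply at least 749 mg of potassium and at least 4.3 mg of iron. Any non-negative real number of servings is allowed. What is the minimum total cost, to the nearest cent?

$1.35

brown rice only: max(749/89, 4.3/1.2) = 8.416 servings → $2.52.
strawberries only: max(749/157, 4.3/0.3) = 14.33 servings → $16.48.
milk only: max(749/442, 4.3/0.1) = 43 servings → $12.90.
sunflower seeds only: max(749/313, 4.3/1.9) = 2.393 servings → $1.68.
brown rice + strawberries with both tight: 2.785 servings and 3.192 servings → $4.51.
brown rice + milk with both tight: 3.501 servings and 0.9896 servings → $1.35.
brown rice + sunflower seeds with both targets exact would need a negative amount; discard.
strawberries + milk: intersection lies outside the first quadrant.
strawberries + sunflower seeds with both tight: 0.3777 servings and 2.204 servings → $1.98.
milk + sunflower seeds with both tight: 0.09549 servings and 2.258 servings → $1.61.
So the least-cost plan costs $1.35.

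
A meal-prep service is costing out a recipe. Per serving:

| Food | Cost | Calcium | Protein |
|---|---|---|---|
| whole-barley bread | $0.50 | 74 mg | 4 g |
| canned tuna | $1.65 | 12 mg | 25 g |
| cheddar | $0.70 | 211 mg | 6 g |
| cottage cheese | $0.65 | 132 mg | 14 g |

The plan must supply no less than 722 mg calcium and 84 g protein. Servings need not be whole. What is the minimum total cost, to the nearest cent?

$3.90

whole-barley bread only: max(722/74, 84/4) = 21 servings → $10.50.
canned tuna only: max(722/12, 84/25) = 60.17 servings → $99.28.
cheddar only: max(722/211, 84/6) = 14 servings → $9.80.
cottage cheese only: max(722/132, 84/14) = 6 servings → $3.90.
whole-barley bread + canned tuna with both tight: 9.457 servings and 1.847 servings → $7.78.
whole-barley bread + cheddar with both targets exact would need a negative amount; discard.
whole-barley bread + cottage cheese with both targets exact would need a negative amount; discard.
canned tuna + cheddar with both tight: 2.574 servings and 3.275 servings → $6.54.
canned tuna + cottage cheese with both tight: 0.3129 servings and 5.441 servings → $4.05.
cheddar + cottage cheese: the both-tight solution has a negative serving — not a feasible corner.
Cheapest feasible corner: $3.90.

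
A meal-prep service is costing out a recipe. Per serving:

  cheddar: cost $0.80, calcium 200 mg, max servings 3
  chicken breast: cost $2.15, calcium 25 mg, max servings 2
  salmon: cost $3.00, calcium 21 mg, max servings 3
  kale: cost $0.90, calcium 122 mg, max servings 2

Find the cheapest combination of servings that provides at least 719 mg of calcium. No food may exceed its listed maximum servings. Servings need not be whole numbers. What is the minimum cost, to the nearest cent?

$3.28

Cost per mg of calcium: cheddar $0.0040, kale $0.0074, chicken breast $0.0860, salmon $0.1429.
Take 3 servings of cheddar: +600.0 mg calcium for $2.40 (total $2.40, still need 119.0 mg).
Take 0.9754 servings of kale: +119.0 mg calcium for $0.88 (total $3.28, still need 0.0 mg).
Filling from the cheapest source first is optimal under one linear minimum: $3.28.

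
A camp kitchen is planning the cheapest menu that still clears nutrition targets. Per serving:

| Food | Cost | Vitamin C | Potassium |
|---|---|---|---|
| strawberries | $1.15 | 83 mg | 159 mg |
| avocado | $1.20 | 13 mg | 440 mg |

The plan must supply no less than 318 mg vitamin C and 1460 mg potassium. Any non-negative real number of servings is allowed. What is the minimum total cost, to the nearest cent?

Minimising a linear cost over {vitamin C ≥ 318, potassium ≥ 1460, servings ≥ 0} — the optimum is at a vertex, using one or two foods.
strawberries only: max(318/83, 1460/159) = 9.182 servings → $10.56.
avocado only: max(318/13, 1460/440) = 24.46 servings → $29.35.
strawberries + avocado with both tight: 3.51 servings and 2.05 servings → $6.50.
So the least-cost plan costs $6.50.

$6.50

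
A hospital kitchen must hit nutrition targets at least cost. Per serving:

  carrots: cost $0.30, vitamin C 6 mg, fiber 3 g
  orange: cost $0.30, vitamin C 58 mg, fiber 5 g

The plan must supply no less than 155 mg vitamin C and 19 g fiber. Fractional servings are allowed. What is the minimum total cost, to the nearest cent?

This is a tiny linear program; its minimum lies at a vertex of the feasible set. List the vertices and price them.
carrots only: max(155/6, 19/3) = 25.83 servings → $7.75.
orange only: max(155/58, 19/5) = 3.8 servings → $1.14.
carrots + orange with both tight: 2.271 servings and 2.438 servings → $1.41.
Cheapest feasible corner: $1.14.

$1.14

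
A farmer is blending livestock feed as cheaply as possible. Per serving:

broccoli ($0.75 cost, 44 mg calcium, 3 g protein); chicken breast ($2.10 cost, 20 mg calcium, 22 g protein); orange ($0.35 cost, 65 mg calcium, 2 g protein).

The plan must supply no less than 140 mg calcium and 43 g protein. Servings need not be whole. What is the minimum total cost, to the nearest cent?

For a min-cost LP with two ≥-constraints, a basic feasible solution has at most two positive variables.
broccoli only: max(140/44, 43/3) = 14.33 servings → $10.75.
chicken breast only: max(140/20, 43/22) = 7 servings → $14.70.
orange only: max(140/65, 43/2) = 21.5 servings → $7.53.
broccoli + chicken breast with both tight: 2.445 servings and 1.621 servings → $5.24.
broccoli + orange with both targets exact would need a negative amount; discard.
chicken breast + orange with both tight: 1.809 servings and 1.597 servings → $4.36.
The minimum over all feasible corners is $4.36.

$4.36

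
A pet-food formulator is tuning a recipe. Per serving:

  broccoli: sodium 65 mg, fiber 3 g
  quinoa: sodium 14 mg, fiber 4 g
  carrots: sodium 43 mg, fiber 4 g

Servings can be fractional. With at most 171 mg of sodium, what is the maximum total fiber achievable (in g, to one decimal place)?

Fiber per mg sodium: quinoa 0.2857, carrots 0.09302, broccoli 0.04615.
With no serving limits, spend the whole sodium allowance on quinoa: 171 mg / 14 mg × 4 g = 48.9 g.

48.9 g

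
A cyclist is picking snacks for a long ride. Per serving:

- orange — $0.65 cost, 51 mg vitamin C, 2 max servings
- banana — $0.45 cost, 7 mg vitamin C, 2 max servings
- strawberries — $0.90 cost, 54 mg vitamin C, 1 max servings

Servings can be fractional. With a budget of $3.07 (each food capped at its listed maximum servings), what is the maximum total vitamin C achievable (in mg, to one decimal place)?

Vitamin C per dollar: orange 78.46, strawberries 60, banana 15.56.
Take 2 servings of orange: spends $1.30, +102.0 mg vitamin C (running total 102.0 mg).
Take 1 serving of strawberries: spends $0.90, +54.0 mg vitamin C (running total 156.0 mg).
Take 1.933 servings of banana: spends $0.87, +13.5 mg vitamin C (running total 169.5 mg).
Greedy by best ratio exhausts the cost allowance optimally: 169.5 mg.

169.5 mg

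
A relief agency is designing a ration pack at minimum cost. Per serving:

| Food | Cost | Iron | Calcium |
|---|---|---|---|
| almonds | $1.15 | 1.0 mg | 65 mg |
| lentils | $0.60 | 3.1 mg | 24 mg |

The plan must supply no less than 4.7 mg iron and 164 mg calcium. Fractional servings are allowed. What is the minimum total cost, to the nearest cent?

With two linear requirements the optimum uses one or two foods; enumerate the corners.
almonds only: max(4.7/1.0, 164/65) = 4.7 servings → $5.41.
lentils only: max(4.7/3.1, 164/24) = 6.833 servings → $4.10.
almonds + lentils with both tight: 2.229 servings and 0.7972 servings → $3.04.
Cheapest feasible corner: $3.04.

$3.04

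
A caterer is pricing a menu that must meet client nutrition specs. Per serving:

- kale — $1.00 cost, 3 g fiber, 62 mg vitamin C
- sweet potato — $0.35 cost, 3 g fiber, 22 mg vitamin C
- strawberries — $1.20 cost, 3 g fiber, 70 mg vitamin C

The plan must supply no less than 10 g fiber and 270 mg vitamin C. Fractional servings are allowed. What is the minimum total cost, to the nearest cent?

$4.30

kale only: max(10/3, 270/62) = 4.355 servings → $4.35.
sweet potato only: max(10/3, 270/22) = 12.27 servings → $4.30.
strawberries only: max(10/3, 270/70) = 3.857 servings → $4.63.
kale + sweet potato: the both-tight solution has a negative serving — not a feasible corner.
kale + strawberries with both targets exact would need a negative amount; discard.
sweet potato + strawberries: intersection lies outside the first quadrant.
The minimum over all feasible corners is $4.30.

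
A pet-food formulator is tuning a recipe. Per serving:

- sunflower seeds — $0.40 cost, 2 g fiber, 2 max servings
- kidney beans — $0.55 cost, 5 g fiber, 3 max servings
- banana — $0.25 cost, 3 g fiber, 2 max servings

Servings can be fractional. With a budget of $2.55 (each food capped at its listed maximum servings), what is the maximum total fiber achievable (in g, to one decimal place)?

Fiber per dollar: banana 12, kidney beans 9.091, sunflower seeds 5.
Take 2 servings of banana: spends $0.50, +6.0 g fiber (running total 6.0 g).
Take 3 servings of kidney beans: spends $1.65, +15.0 g fiber (running total 21.0 g).
Take 1 serving of sunflower seeds: spends $0.40, +2.0 g fiber (running total 23.0 g).
Filling greedily by fiber-per-dollar is optimal for one linear limit, giving 23.0 g.

23.0 g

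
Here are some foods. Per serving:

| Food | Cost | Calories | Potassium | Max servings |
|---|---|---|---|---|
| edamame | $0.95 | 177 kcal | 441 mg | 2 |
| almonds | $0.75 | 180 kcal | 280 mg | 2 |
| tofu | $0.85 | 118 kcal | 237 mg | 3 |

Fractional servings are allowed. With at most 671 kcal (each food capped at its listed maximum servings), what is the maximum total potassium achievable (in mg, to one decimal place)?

Potassium per kcal: edamame 2.492, tofu 2.008, almonds 1.556.
Take 2 servings of edamame: uses 354 kcal, +882.0 mg potassium (running total 882.0 mg).
Take 2.686 servings of tofu: uses 317 kcal, +636.7 mg potassium (running total 1518.7 mg).
Greedy by best ratio exhausts the calories allowance optimally: 1518.7 mg.

1518.7 mg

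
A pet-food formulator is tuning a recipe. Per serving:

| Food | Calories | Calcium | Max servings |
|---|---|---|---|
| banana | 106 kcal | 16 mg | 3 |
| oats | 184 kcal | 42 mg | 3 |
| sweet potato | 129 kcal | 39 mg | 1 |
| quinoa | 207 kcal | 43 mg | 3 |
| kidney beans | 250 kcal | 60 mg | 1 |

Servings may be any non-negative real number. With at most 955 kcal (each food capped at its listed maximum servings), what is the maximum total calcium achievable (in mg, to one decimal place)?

230.0 mg

Calcium per kcal: sweet potato 0.3023, kidney beans 0.24, oats 0.2283, quinoa 0.2077, banana 0.1509.
Take 1 serving of sweet potato: uses 129 kcal, +39.0 mg calcium (running total 39.0 mg).
Take 1 serving of kidney beans: uses 250 kcal, +60.0 mg calcium (running total 99.0 mg).
Take 3 servings of oats: uses 552 kcal, +126.0 mg calcium (running total 225.0 mg).
Take 0.1159 servings of quinoa: uses 24 kcal, +5.0 mg calcium (running total 230.0 mg).
Filling greedily by calcium-per-kcal is optimal for one linear limit, giving 230.0 mg.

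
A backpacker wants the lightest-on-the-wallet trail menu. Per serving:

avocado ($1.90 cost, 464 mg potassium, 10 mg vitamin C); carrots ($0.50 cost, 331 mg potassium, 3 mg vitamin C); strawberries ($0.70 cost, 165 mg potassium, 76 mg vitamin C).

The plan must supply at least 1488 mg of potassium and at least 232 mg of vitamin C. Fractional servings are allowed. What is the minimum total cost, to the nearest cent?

$3.57

At the optimum either one food covers both requirements or two foods hit both targets exactly; no other combination can be cheaper.
avocado only: max(1488/464, 232/10) = 23.2 servings → $44.08.
carrots only: max(1488/331, 232/3) = 77.33 servings → $38.67.
strawberries only: max(1488/165, 232/76) = 9.018 servings → $6.31.
avocado + carrots with both targets exact would need a negative amount; discard.
avocado + strawberries with both tight: 2.226 servings and 2.76 servings → $6.16.
carrots + strawberries with both tight: 3.033 servings and 2.933 servings → $3.57.
Cheapest feasible corner: $3.57.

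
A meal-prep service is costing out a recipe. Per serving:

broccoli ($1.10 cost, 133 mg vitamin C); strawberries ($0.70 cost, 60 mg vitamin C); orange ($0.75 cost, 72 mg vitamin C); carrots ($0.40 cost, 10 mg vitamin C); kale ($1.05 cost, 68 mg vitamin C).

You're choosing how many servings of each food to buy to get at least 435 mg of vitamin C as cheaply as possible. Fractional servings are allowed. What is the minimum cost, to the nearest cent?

Cost per mg of vitamin C: broccoli $0.0083, orange $0.0104, strawberries $0.0117, kale $0.0154, carrots $0.0400.
With no serving limits, use only broccoli: 435 mg / 133 mg = 3.271 servings × $1.10 = $3.60.

$3.60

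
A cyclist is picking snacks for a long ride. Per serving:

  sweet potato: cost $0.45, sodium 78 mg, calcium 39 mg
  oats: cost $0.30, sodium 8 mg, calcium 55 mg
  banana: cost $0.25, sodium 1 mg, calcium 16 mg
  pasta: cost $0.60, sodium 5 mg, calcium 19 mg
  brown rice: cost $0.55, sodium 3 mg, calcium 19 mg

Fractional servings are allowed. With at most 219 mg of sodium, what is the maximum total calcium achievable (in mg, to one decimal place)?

Calcium per mg sodium: banana 16, oats 6.875, brown rice 6.333, pasta 3.8, sweet potato 0.5.
With no serving limits, spend the whole sodium allowance on banana: 219 mg / 1 mg × 16 mg = 3504.0 mg.

3504.0 mg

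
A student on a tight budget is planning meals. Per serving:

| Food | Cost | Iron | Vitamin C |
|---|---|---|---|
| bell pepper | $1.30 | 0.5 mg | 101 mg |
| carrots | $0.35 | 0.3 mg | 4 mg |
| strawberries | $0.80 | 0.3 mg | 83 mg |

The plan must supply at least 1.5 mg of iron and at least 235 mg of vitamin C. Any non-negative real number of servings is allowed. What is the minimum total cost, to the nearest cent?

Check every corner: each single food scaled to meet both minima, and each pair solved so both constraints bind.
bell pepper only: max(1.5/0.5, 235/101) = 3 servings → $3.90.
carrots only: max(1.5/0.3, 235/4) = 58.75 servings → $20.56.
strawberries only: max(1.5/0.3, 235/83) = 5 servings → $4.00.
bell pepper + carrots with both tight: 2.279 servings and 1.201 servings → $3.38.
bell pepper + strawberries with both targets exact would need a negative amount; discard.
carrots + strawberries with both tight: 2.278 servings and 2.722 servings → $2.97.
Cheapest feasible corner: $2.97.

$2.97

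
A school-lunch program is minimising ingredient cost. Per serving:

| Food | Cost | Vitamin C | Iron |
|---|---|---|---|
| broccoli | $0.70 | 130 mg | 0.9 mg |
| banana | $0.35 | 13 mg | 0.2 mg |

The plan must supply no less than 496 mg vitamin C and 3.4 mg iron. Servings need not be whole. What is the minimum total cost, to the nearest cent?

Two binding constraints pin down two serving amounts, so the optimal mix uses at most two foods. The candidates are each food alone (scaled to the tighter of vitamin C/iron) and each pair with both constraints tight.
broccoli only: max(496/130, 3.4/0.9) = 3.815 servings → $2.67.
banana only: max(496/13, 3.4/0.2) = 38.15 servings → $13.35.
broccoli + banana with both targets exact would need a negative amount; discard.
So the least-cost plan costs $2.67.

$2.67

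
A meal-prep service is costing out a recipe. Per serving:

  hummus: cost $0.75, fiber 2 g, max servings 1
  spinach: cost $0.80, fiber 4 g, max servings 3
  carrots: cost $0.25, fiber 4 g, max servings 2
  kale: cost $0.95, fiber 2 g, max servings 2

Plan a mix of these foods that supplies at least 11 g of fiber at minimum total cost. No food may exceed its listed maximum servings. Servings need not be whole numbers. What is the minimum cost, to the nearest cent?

$1.10

Cost per g of fiber: carrots $0.0625, spinach $0.2000, hummus $0.3750, kale $0.4750.
Take 2 servings of carrots: +8.0 g fiber for $0.50 (total $0.50, still need 3.0 g).
Take 0.75 servings of spinach: +3.0 g fiber for $0.60 (total $1.10, still need 0.0 g).
Greedy by cheapest-per-g is optimal for a single linear constraint, so the minimum cost is $1.10.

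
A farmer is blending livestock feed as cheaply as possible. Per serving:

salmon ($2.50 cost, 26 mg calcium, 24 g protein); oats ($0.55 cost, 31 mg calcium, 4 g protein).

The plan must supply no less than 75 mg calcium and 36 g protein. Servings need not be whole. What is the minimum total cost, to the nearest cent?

This is a tiny linear program; its minimum lies at a vertex of the feasible set. List the vertices and price them.
salmon only: max(75/26, 36/24) = 2.885 servings → $7.21.
oats only: max(75/31, 36/4) = 9 servings → $4.95.
salmon + oats with both tight: 1.275 servings and 1.35 servings → $3.93.
The minimum over all feasible corners is $3.93.

$3.93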